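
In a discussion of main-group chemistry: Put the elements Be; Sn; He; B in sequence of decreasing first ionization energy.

He, Be, B, Sn

He is in period 1, group 18; Be is in period 2, group 2; B is in period 2, group 13; Sn is in period 5, group 14.
Across a period the outer electron is held more tightly (higher IE₁); down a group it sits in a higher shell, more shielded, and comes off more easily.
Here both period and group differ, so the two effects have to be weighed against each other.
B > Sn: the two effects oppose for this pair; the down-group effect wins (801 vs 709 kJ/mol).
Be > B: this pair runs against the simple trend — see the exception note.
He > Be: relative to Be, both the across-period and down-group shifts push He's first ionization energy up.
Note the exception: Be has a higher first ionization energy than B, contrary to the simple trend — removing B's lone 2p electron is easier than breaking Be's filled 2s².
Approximate values (kJ/mol): He 2372, Be 900, B 801, Sn 709.
So from highest to lowest: He > Be > B > Sn.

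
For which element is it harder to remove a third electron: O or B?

O

IE_3 is the cost of taking one more electron from the +2 cation: O²⁺ still has 4 valence electrons; B²⁺ still has 1 valence electron.
All are still removing valence electrons, so compare the +2 ions as you would atoms: IE_3 generally rises across a period (higher Z_eff) and falls down a group (larger shell), subject to the usual subshell exceptions.
Valence configurations: O²⁺ [He]2s²2p², B²⁺ [He]2s¹.
The numbers (kJ/mol): O 5300, B 3660.
Putting it together, IE_3: B < O.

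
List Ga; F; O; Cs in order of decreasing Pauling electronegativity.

O is in period 2, group 16; F is in period 2, group 17; Ga is in period 4, group 13; Cs is in period 6, group 1.
Atoms toward the upper right of the periodic table pull bonding electrons most strongly.
Here both period and group differ, so the two effects have to be weighed against each other.
Ga > Cs: both effects reinforce here, so Ga is clearly the higher of the two.
O > Ga: both effects reinforce here, so O is clearly the higher of the two.
F > O: F lies to the right of O in period 2, so the across-period effect alone puts F higher.
Tabulated electronegativity (Pauling): O 3.44, F 3.98, Ga 1.81, Cs 0.79.
So from highest to lowest: F > O > Ga > Cs.

F > O > Ga > Cs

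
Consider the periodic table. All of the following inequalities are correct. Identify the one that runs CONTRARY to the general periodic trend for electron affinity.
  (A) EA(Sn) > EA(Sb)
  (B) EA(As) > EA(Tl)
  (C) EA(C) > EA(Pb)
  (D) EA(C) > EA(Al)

(A)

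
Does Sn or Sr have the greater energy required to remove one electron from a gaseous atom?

Sr is in period 5, group 2; Sn is in period 5, group 14.
Across a period the outer electron is held more tightly (higher IE₁); down a group it sits in a higher shell, more shielded, and comes off more easily.
All lie in period 5, so first ionization energy increases left to right.
So Sn has the greater energy required to remove one electron from a gaseous atom (Sn > Sr).

Sn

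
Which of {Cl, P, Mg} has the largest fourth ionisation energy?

After 3 electrons have been removed, what remains? Cl³⁺ still has 4 valence electrons; P³⁺ still has 2 valence electrons; Mg³⁺ is already 1 electron into the core.
Pulling an electron out of a noble-gas core costs far more than removing a remaining valence electron, so Mg sits at the high end of IE_4.
Valence configurations: Cl³⁺ [Ne]3s²3p², P³⁺ [Ne]3s².
Approximate IE_4 values (kJ/mol): Cl 5159, P 4964, Mg 10543.
Putting it together, IE_4: P < Cl < Mg.

Mg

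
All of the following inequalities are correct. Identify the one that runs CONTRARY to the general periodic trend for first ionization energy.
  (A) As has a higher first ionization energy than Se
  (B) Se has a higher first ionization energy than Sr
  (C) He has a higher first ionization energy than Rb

(A)

The general trend: first ionization energy increases across a period and decreases down a group.
(A) As (period 4, group 15) vs Se (period 4, group 16): the stated order contradicts the simple trend.
(B) Se (period 4, group 16) vs Sr (period 5, group 2): the stated order agrees with the simple trend.
(C) He (period 1, group 18) vs Rb (period 5, group 1): the stated order agrees with the simple trend.
The exception is (A): Se (4p⁴) ionizes more easily than half-filled As (4p³).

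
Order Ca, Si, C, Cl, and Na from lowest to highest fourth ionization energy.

Si, Cl, C, Ca, Na

IE_4 is the cost of taking one more electron from the +3 cation: Ca³⁺ is already 1 electron into the core; Si³⁺ still has 1 valence electron; C³⁺ still has 1 valence electron; Cl³⁺ still has 4 valence electrons; Na³⁺ is already 2 electrons into the core.
Core electrons are held far more tightly than valence electrons, so Ca and Na top the IE_4 order.
Valence configurations: Si³⁺ [Ne]3s¹, C³⁺ [He]2s¹, Cl³⁺ [Ne]3s²3p².
Tabulated IE_4 (kJ/mol): Ca 6491, Si 4356, C 6223, Cl 5159, Na 9543.
So the fourth ionization energies run Si < Cl < C < Ca < Na.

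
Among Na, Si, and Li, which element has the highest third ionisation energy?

Li

Consider each +2 ion: Na²⁺ is already 1 electron into the core; Si²⁺ still has 2 valence electrons; Li²⁺ is already 1 electron into the core.
Pulling an electron out of a noble-gas core costs far more than removing a remaining valence electron, so Na and Li sit at the high end of IE_3.
Tabulated IE_3 (kJ/mol): Na 6910, Si 3232, Li 11815.
Putting it together, IE_3: Si < Na < Li.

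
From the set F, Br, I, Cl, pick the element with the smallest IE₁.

I

F is in period 2, group 17; Cl is in period 3, group 17; Br is in period 4, group 17; I is in period 5, group 17.
First ionization energy rises across a period (greater Z_eff holds electrons more tightly) and falls down a group (valence electrons are farther from the nucleus).
All are in group 17, so first ionization energy increases up the group.
The smallest IE₁ among these belongs to I.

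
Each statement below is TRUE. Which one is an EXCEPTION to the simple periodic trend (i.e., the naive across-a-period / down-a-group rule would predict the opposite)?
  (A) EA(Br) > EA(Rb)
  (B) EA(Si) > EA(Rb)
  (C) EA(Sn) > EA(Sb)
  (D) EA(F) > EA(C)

(C)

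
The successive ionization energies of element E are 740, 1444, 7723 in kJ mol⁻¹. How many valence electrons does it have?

Look for the largest jump between consecutive ionization energies: IE3/IE2 ≈ 5.3, far larger than any earlier ratio.
That jump marks the point where a core electron is being removed. So the atom has 2 valence electrons.

2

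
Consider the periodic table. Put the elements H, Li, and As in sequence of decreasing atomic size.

Li, As, H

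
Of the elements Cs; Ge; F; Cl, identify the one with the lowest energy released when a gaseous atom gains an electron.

F is in period 2, group 17; Cl is in period 3, group 17; Ge is in period 4, group 14; Cs is in period 6, group 1.
Atoms with high Z_eff and room in the valence shell (especially the halogens) have the most exothermic electron affinities.
Neither a single period nor a single group — weigh both effects.
Ge > Cs: both effects reinforce here, so Ge is clearly the higher of the two.
F > Ge: both effects reinforce here, so F is clearly the higher of the two.
Cl > F: this pair runs against the simple trend — see the exception note.
Note the exception: Cl has a higher electron affinity than F, contrary to the simple trend — F's small 2p subshell makes the incoming electron feel strong e⁻–e⁻ repulsion, so Cl actually releases more energy on gaining an electron.
Approximate values (kJ/mol): F 328, Cl 349, Ge 119, Cs 46.
The lowest energy released when a gaseous atom gains an electron among these belongs to Cs.

Cs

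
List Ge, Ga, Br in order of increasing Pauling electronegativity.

Ga is in period 4, group 13; Ge is in period 4, group 14; Br is in period 4, group 17.
Electronegativity increases across a period and decreases down a group, tracking effective nuclear charge and atomic size.
All lie in period 4, so electronegativity increases left to right.
So from lowest to highest: Ga < Ge < Br.

Ga, Ge, Br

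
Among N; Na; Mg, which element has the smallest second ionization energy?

Mg

After 1 electron has been removed, what remains? N⁺ still has 4 valence electrons; Na⁺ is the bare [Ne] core; Mg⁺ still has 1 valence electron.
Breaking into a closed-shell core is much more expensive than removing a leftover valence electron — Na has the largest IE_2 here.
Valence configurations: N⁺ [He]2s²2p², Mg⁺ [Ne]3s¹.
The numbers (kJ/mol): N 2856, Na 4562, Mg 1451.
So the second ionization energies run Mg < N < Na.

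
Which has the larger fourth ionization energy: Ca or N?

Consider each +3 ion: Ca³⁺ is already 1 electron into the core; N³⁺ still has 2 valence electrons.
Usually core removal costs more than valence removal, but here the competition is close: a tightly held n=2 valence electron can cost more to remove than an n=3 core electron, so the actual values have to decide it.
Tabulated IE_4 (kJ/mol): Ca 6491, N 7475.
So the fourth ionization energies run Ca < N.

N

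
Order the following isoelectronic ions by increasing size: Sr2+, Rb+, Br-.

Sr2+ < Rb+ < Br-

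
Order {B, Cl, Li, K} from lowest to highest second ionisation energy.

Cl, B, K, Li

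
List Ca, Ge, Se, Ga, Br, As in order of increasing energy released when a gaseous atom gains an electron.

EA tends to increase across a period and decrease down a group, though the pattern is less regular than for IE or radius.
All lie in period 4; the across-period trend (electron affinity increases left to right) applies, with the exception below.
Note the exception: Ge has a higher electron affinity than As, contrary to the simple trend — adding an electron to As's half-filled 4p³ is unfavourable, so Ge (4p²) has the more exothermic EA.
Approximate values (kJ/mol): Ca 2, Ga 29, Ge 119, As 78, Se 195, Br 325.
So from lowest to highest: Ca < Ga < As < Ge < Se < Br.

Ca < Ga < As < Ge < Se < Br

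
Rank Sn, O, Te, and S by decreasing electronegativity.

O is in period 2, group 16; S is in period 3, group 16; Sn is in period 5, group 14; Te is in period 5, group 16.
Smaller atoms with higher effective nuclear charge are more electronegative.
These span different periods and groups, so the two trends combine.
Te > Sn: both are in period 5; the period trend gives Te the larger value.
S > Te: they share group 16; the group trend gives S the larger value.
O > S: they share group 16; the group trend gives O the larger value.
Tabulated electronegativity (Pauling): O 3.44, S 2.58, Sn 1.96, Te 2.10.
So from highest to lowest: O > S > Te > Sn.

O > S > Te > Sn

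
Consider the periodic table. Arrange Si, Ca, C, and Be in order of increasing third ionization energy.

IE_3 is the cost of taking one more electron from the +2 cation: Si²⁺ still has 2 valence electrons; Ca²⁺ is the bare [Ar] core; C²⁺ still has 2 valence electrons; Be²⁺ is the bare [He] core.
Pulling an electron out of a noble-gas core costs far more than removing a remaining valence electron, so Ca and Be sit at the high end of IE_3.
Valence configurations: Si²⁺ [Ne]3s², C²⁺ [He]2s².
Approximate IE_3 values (kJ/mol): Si 3232, Ca 4912, C 4620, Be 14849.
Putting it together, IE_3: Si < C < Ca < Be.

Si, C, Ca, Be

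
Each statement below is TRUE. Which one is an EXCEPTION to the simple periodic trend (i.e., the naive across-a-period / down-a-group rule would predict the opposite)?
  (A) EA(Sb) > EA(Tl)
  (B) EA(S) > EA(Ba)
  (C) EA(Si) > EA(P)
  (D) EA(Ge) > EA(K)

The general trend: electron affinity increases across a period and decreases down a group.
(A) Sb (period 5, group 15) vs Tl (period 6, group 13): the stated order agrees with the simple trend.
(B) S (period 3, group 16) vs Ba (period 6, group 2): the stated order agrees with the simple trend.
(C) Si (period 3, group 14) vs P (period 3, group 15): the stated order contradicts the simple trend.
(D) Ge (period 4, group 14) vs K (period 4, group 1): the stated order agrees with the simple trend.
The exception is (C): adding an electron to P's half-filled 3p³ is unfavourable, so Si (3p²) has the more exothermic EA.

(C)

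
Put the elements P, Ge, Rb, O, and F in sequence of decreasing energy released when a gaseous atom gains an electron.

F, O, Ge, P, Rb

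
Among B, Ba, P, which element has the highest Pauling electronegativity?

B is in period 2, group 13; P is in period 3, group 15; Ba is in period 6, group 2.
Atoms toward the upper right of the periodic table pull bonding electrons most strongly.
Neither a single period nor a single group — weigh both effects.
B > Ba: relative to Ba, both the across-period and down-group shifts push B's electronegativity up.
P > B: the two effects oppose for this pair; the across-period effect wins (2.19 vs 2.04).
For reference (Pauling): B 2.04, P 2.19, Ba 0.89.
The highest Pauling electronegativity among these belongs to P.

P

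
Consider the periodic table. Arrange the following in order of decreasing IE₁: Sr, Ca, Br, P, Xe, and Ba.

Across a period the outer electron is held more tightly (higher IE₁); down a group it sits in a higher shell, more shielded, and comes off more easily.
These span different periods and groups, so the two trends combine.
Sr > Ba: Sr sits above Ba in group 2, so the down-group effect alone puts Sr higher.
Ca > Sr: Ca sits above Sr in group 2, so the down-group effect alone puts Ca higher.
P > Ca: both effects reinforce here, so P is clearly the higher of the two.
Br > P: the two effects oppose for this pair; the across-period effect wins (1140 vs 1012 kJ/mol).
Xe > Br: period and group pull opposite ways; the across-period shift dominates (1170 vs 1140 kJ/mol).
For reference (kJ/mol): P 1012, Ca 590, Br 1140, Sr 550, Xe 1170, Ba 503.
So from highest to lowest: Xe > Br > P > Ca > Sr > Ba.

Xe, Br, P, Ca, Sr, Ba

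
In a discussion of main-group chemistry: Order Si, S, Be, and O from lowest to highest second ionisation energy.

Si < Be < S < O

Consider each +1 ion: Si⁺ still has 3 valence electrons; S⁺ still has 5 valence electrons; Be⁺ still has 1 valence electron; O⁺ still has 5 valence electrons.
All are still removing valence electrons, so compare the +1 ions as you would atoms: IE_2 generally rises across a period (higher Z_eff) and falls down a group (larger shell), subject to the usual subshell exceptions.
Valence configurations: Si⁺ [Ne]3s²3p¹, S⁺ [Ne]3s²3p³, Be⁺ [He]2s¹, O⁺ [He]2s²2p³.
Tabulated IE_2 (kJ/mol): Si 1577, S 2252, Be 1757, O 3388.
Hence IE_2: Si < Be < S < O.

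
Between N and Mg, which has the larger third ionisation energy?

Mg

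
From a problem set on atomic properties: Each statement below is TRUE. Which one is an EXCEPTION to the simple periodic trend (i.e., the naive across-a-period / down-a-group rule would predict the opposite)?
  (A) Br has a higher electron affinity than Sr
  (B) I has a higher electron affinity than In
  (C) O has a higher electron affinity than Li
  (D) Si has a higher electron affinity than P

(D)

The general trend: electron affinity increases across a period and decreases down a group.
(A) Br (period 4, group 17) vs Sr (period 5, group 2): the stated order agrees with the simple trend.
(B) I (period 5, group 17) vs In (period 5, group 13): the stated order agrees with the simple trend.
(C) O (period 2, group 16) vs Li (period 2, group 1): the stated order agrees with the simple trend.
(D) Si (period 3, group 14) vs P (period 3, group 15): the stated order contradicts the simple trend.
The exception is (D): adding an electron to P's half-filled 3p³ is unfavourable, so Si (3p²) has the more exothermic EA.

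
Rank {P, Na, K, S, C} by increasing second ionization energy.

P, S, C, K, Na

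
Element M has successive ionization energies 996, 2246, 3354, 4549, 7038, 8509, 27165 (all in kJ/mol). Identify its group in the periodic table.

Group 16

Look for the largest jump between consecutive ionization energies: IE7/IE6 ≈ 3.2, far larger than any earlier ratio.
That jump marks the point where a core electron is being removed. So the atom has 6 valence electrons.
A main-group element with 6 valence electrons is in group 16.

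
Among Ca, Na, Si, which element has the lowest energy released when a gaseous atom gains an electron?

Ca

Na is in period 3, group 1; Si is in period 3, group 14; Ca is in period 4, group 2.
Adding an electron releases more energy for atoms nearer the top right (short of the noble gases).
Here both period and group differ, so the two effects have to be weighed against each other.
Na > Ca: the two effects oppose for this pair; the down-group effect wins (53 vs 2 kJ/mol).
Si > Na: both are in period 3; the period trend gives Si the larger value.
Tabulated electron affinity (kJ/mol): Na 53, Si 134, Ca 2.
The lowest energy released when a gaseous atom gains an electron among these belongs to Ca.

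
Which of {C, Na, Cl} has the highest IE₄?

Na

After 3 electrons have been removed, what remains? C³⁺ still has 1 valence electron; Na³⁺ is already 2 electrons into the core; Cl³⁺ still has 4 valence electrons.
Breaking into a closed-shell core is much more expensive than removing a leftover valence electron — Na has the largest IE_4 here.
Valence configurations: C³⁺ [He]2s¹, Cl³⁺ [Ne]3s²3p².
The numbers (kJ/mol): C 6223, Na 9543, Cl 5159.
Hence IE_4: Cl < C < Na.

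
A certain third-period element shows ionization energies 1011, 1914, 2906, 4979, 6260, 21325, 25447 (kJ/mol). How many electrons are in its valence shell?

Look for the largest jump between consecutive ionization energies: IE6/IE5 ≈ 3.4, far larger than any earlier ratio.
That jump marks the point where a core electron is being removed. So the atom has 5 valence electrons.

5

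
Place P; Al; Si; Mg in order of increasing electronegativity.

Mg, Al, Si, P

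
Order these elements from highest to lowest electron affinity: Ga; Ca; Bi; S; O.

O is in period 2, group 16; S is in period 3, group 16; Ca is in period 4, group 2; Ga is in period 4, group 13; Bi is in period 6, group 15.
EA tends to increase across a period and decrease down a group, though the pattern is less regular than for IE or radius.
Neither a single period nor a single group — weigh both effects.
Ga > Ca: Ga lies to the right of Ca in period 4, so the across-period effect alone puts Ga higher.
Bi > Ga: the two effects oppose for this pair; the across-period effect wins (91 vs 29 kJ/mol).
O > Bi: both effects reinforce here, so O is clearly the higher of the two.
S > O: this pair runs against the simple trend — see the exception note.
Note the exception: S has a higher electron affinity than O, contrary to the simple trend — the compact 2p subshell of O repels the added electron more than S's larger 3p does.
For reference (kJ/mol): O 141, S 200, Ca 2, Ga 29, Bi 91.
So from highest to lowest: S > O > Bi > Ga > Ca.

S, O, Bi, Ga, Ca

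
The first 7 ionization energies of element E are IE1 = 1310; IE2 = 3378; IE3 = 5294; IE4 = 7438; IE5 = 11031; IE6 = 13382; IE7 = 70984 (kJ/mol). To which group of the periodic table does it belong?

Group 16

Look for the largest jump between consecutive ionization energies: IE7/IE6 ≈ 5.3, far larger than any earlier ratio.
That jump marks the point where a core electron is being removed. So the atom has 6 valence electrons.
A main-group element with 6 valence electrons is in group 16.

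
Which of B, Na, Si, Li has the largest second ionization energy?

Li

IE_2 is the cost of taking one more electron from the +1 cation: B⁺ still has 2 valence electrons; Na⁺ is the bare [Ne] core; Si⁺ still has 3 valence electrons; Li⁺ is the bare [He] core.
Breaking into a closed-shell core is much more expensive than removing a leftover valence electron — Na and Li have the largest IE_2 here.
Valence configurations: B⁺ [He]2s², Si⁺ [Ne]3s²3p¹.
Approximate IE_2 values (kJ/mol): B 2427, Na 4562, Si 1577, Li 7298.
Hence IE_2: Si < B < Na < Li.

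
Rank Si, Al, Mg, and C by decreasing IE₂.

C, Al, Si, Mg

Consider each +1 ion: Si⁺ still has 3 valence electrons; Al⁺ still has 2 valence electrons; Mg⁺ still has 1 valence electron; C⁺ still has 3 valence electrons.
All are still removing valence electrons, so compare the +1 ions as you would atoms: IE_2 generally rises across a period (higher Z_eff) and falls down a group (larger shell), subject to the usual subshell exceptions.
Valence configurations: Si⁺ [Ne]3s²3p¹, Al⁺ [Ne]3s², Mg⁺ [Ne]3s¹, C⁺ [He]2s²2p¹.
Si⁺ loses a lone 3p electron whereas Al⁺ must break into a filled 3s² pair, so IE_2(Al) > IE_2(Si) even though Si has the higher nuclear charge.
The numbers (kJ/mol): Si 1577, Al 1817, Mg 1451, C 2353.
Hence IE_2: Mg < Si < Al < C.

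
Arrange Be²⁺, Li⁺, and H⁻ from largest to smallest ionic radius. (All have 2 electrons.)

H⁻ > Li⁺ > Be²⁺

All of these have 2 electrons, so size is governed by nuclear charge alone: the more protons, the stronger the pull on the same electron cloud, and the smaller the ion.
Nuclear charges: Be²⁺ (Z=4), Li⁺ (Z=3), H⁻ (Z=1).
Largest to smallest: H⁻ > Li⁺ > Be²⁺.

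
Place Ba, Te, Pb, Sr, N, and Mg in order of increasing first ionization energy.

IE₁ increases left→right with effective nuclear charge and decreases top→bottom as the valence shell moves farther out.
Here both period and group differ, so the two effects have to be weighed against each other.
Sr > Ba: Sr sits above Ba in group 2, so the down-group effect alone puts Sr higher.
Pb > Sr: the two effects oppose for this pair; the across-period effect wins (716 vs 550 kJ/mol).
Mg > Pb: period and group pull opposite ways; the down-group shift dominates (738 vs 716 kJ/mol).
Te > Mg: the two effects oppose for this pair; the across-period effect wins (869 vs 738 kJ/mol).
N > Te: period and group pull opposite ways; the down-group shift dominates (1402 vs 869 kJ/mol).
Approximate values (kJ/mol): N 1402, Mg 738, Sr 550, Te 869, Ba 503, Pb 716.
So from lowest to highest: Ba < Sr < Pb < Mg < Te < N.

Ba < Sr < Pb < Mg < Te < N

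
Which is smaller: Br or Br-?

Br

Forming Br- adds 1 electron to Br. More electron–electron repulsion in the same shell, with unchanged nuclear charge, lets the cloud expand.
An anion is larger than its parent atom: Br- > Br.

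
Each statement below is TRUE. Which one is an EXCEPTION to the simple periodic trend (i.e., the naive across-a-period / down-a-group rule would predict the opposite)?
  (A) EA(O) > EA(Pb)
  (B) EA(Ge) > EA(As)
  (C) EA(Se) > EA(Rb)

(B)

The general trend: electron affinity increases across a period and decreases down a group.
(A) O (period 2, group 16) vs Pb (period 6, group 14): the stated order agrees with the simple trend.
(B) Ge (period 4, group 14) vs As (period 4, group 15): the stated order contradicts the simple trend.
(C) Se (period 4, group 16) vs Rb (period 5, group 1): the stated order agrees with the simple trend.
The exception is (B): adding an electron to As's half-filled 4p³ is unfavourable, so Ge (4p²) has the more exothermic EA.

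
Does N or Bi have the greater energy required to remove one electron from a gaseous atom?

N

N is in period 2, group 15; Bi is in period 6, group 15.
First ionization energy rises across a period (greater Z_eff holds electrons more tightly) and falls down a group (valence electrons are farther from the nucleus).
All are in group 15, so first ionization energy increases up the group.
So N has the greater energy required to remove one electron from a gaseous atom (N > Bi).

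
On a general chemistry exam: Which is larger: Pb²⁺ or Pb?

Forming Pb²⁺ removes 2 electrons from Pb. Fewer electrons for the same nuclear charge means less shielding and a higher Z_eff on the remaining electrons.
A cation is smaller than its parent atom: Pb²⁺ < Pb.

Pb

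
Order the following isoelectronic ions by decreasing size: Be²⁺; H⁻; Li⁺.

H⁻ > Li⁺ > Be²⁺

All of these have 2 electrons, so size is governed by nuclear charge alone: the more protons, the stronger the pull on the same electron cloud, and the smaller the ion.
Nuclear charges: Be²⁺ (Z=4), Li⁺ (Z=3), H⁻ (Z=1).
Largest to smallest: H⁻ > Li⁺ > Be²⁺.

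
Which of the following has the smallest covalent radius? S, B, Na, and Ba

B is in period 2, group 13; Na is in period 3, group 1; S is in period 3, group 16; Ba is in period 6, group 2.
Across a period the added protons contract the valence shell; down a group each new principal shell makes the atom larger.
Neither a single period nor a single group — weigh both effects.
S > B: period and group pull opposite ways; the down-group shift dominates (103 vs 85 pm).
Na > S: Na lies to the left of S in period 3, so the across-period effect alone puts Na larger.
Ba > Na: the two effects oppose for this pair; the down-group effect wins (196 vs 155 pm).
For reference (pm): B 85, Na 155, S 103, Ba 196.
The smallest covalent radius among these belongs to B.

B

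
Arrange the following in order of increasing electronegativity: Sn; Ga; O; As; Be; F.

Be < Ga < Sn < As < O < F

Be is in period 2, group 2; O is in period 2, group 16; F is in period 2, group 17; Ga is in period 4, group 13; As is in period 4, group 15; Sn is in period 5, group 14.
Smaller atoms with higher effective nuclear charge are more electronegative.
Here both period and group differ, so the two effects have to be weighed against each other.
Ga > Be: the two effects oppose for this pair; the across-period effect wins (1.81 vs 1.57).
Sn > Ga: the two effects oppose for this pair; the across-period effect wins (1.96 vs 1.81).
As > Sn: relative to Sn, both the across-period and down-group shifts push As's electronegativity up.
O > As: both effects reinforce here, so O is clearly the higher of the two.
F > O: F lies to the right of O in period 2, so the across-period effect alone puts F higher.
Tabulated electronegativity (Pauling): Be 1.57, O 3.44, F 3.98, Ga 1.81, As 2.18, Sn 1.96.
So from lowest to highest: Be < Ga < Sn < As < O < F.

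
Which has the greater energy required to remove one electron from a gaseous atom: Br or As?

Br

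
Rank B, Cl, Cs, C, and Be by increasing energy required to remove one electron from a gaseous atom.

Cs < B < Be < C < Cl

Across a period the outer electron is held more tightly (higher IE₁); down a group it sits in a higher shell, more shielded, and comes off more easily.
Here both period and group differ, so the two effects have to be weighed against each other.
B > Cs: relative to Cs, both the across-period and down-group shifts push B's first ionization energy up.
Be > B: this pair runs against the simple trend — see the exception note.
C > Be: both are in period 2; the period trend gives C the larger value.
Cl > C: period and group pull opposite ways; the across-period shift dominates (1251 vs 1086 kJ/mol).
Note the exception: Be has a higher first ionization energy than B, contrary to the simple trend — removing B's lone 2p electron is easier than breaking Be's filled 2s².
Tabulated first ionization energy (kJ/mol): Be 900, B 801, C 1086, Cl 1251, Cs 376.
So from lowest to highest: Cs < B < Be < C < Cl.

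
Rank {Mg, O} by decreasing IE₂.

O > Mg

The second ionization energy removes an electron from the +1 ion. For each element: Mg⁺ still has 1 valence electron; O⁺ still has 5 valence electrons.
All are still removing valence electrons, so compare the +1 ions as you would atoms: IE_2 generally rises across a period (higher Z_eff) and falls down a group (larger shell), subject to the usual subshell exceptions.
Valence configurations: Mg⁺ [Ne]3s¹, O⁺ [He]2s²2p³.
Approximate IE_2 values (kJ/mol): Mg 1451, O 3388.
Putting it together, IE_2: Mg < O.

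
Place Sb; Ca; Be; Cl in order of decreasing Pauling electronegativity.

Atoms toward the upper right of the periodic table pull bonding electrons most strongly.
Here both period and group differ, so the two effects have to be weighed against each other.
Be > Ca: they share group 2; the group trend gives Be the larger value.
Sb > Be: period and group pull opposite ways; the across-period shift dominates (2.05 vs 1.57).
Cl > Sb: relative to Sb, both the across-period and down-group shifts push Cl's electronegativity up.
Approximate values (Pauling): Be 1.57, Cl 3.16, Ca 1.00, Sb 2.05.
So from highest to lowest: Cl > Sb > Be > Ca.

Cl > Sb > Be > Ca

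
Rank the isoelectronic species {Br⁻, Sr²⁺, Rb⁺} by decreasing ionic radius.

Br⁻, Rb⁺, Sr²⁺

All of these have 36 electrons, so size is governed by nuclear charge alone: the more protons, the stronger the pull on the same electron cloud, and the smaller the ion.
Nuclear charges: Sr²⁺ (Z=38), Rb⁺ (Z=37), Br⁻ (Z=35).
Largest to smallest: Br⁻ > Rb⁺ > Sr²⁺.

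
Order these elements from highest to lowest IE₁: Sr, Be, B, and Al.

Be > B > Al > Sr

Be is in period 2, group 2; B is in period 2, group 13; Al is in period 3, group 13; Sr is in period 5, group 2.
Removing the outermost electron gets harder across a period and easier down a group.
These span different periods and groups, so the two trends combine.
Al > Sr: both effects reinforce here, so Al is clearly the higher of the two.
B > Al: they share group 13; the group trend gives B the larger value.
Be > B: this pair runs against the simple trend — see the exception note.
Note the exception: Be has a higher first ionization energy than B, contrary to the simple trend — removing B's lone 2p electron is easier than breaking Be's filled 2s².
Tabulated first ionization energy (kJ/mol): Be 900, B 801, Al 578, Sr 550.
So from highest to lowest: Be > B > Al > Sr.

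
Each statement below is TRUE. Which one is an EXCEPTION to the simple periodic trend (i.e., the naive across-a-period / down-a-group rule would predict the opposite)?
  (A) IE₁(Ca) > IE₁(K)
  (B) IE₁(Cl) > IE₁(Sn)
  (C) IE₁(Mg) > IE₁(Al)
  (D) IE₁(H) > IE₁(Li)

(C)

The general trend: first ionisation energy increases across a period and decreases down a group.
(A) Ca (period 4, group 2) vs K (period 4, group 1): the stated order agrees with the simple trend.
(B) Cl (period 3, group 17) vs Sn (period 5, group 14): the stated order agrees with the simple trend.
(C) Mg (period 3, group 2) vs Al (period 3, group 13): the stated order contradicts the simple trend.
(D) H (period 1, group 1) vs Li (period 2, group 1): the stated order agrees with the simple trend.
The exception is (C): Al's single 3p electron is easier to remove than one from Mg's filled 3s².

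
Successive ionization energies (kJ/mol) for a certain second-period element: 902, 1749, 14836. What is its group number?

Group 2

Look for the largest jump between consecutive ionization energies: IE3/IE2 ≈ 8.5, far larger than any earlier ratio.
That jump marks the point where a core electron is being removed. So the atom has 2 valence electrons.
A main-group element with 2 valence electrons is in group 2.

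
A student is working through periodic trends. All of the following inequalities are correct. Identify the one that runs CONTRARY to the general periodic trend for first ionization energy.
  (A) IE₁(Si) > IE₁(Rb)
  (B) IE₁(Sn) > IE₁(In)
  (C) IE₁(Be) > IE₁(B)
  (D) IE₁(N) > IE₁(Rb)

The general trend: first ionization energy increases across a period and decreases down a group.
(A) Si (period 3, group 14) vs Rb (period 5, group 1): the stated order agrees with the simple trend.
(B) Sn (period 5, group 14) vs In (period 5, group 13): the stated order agrees with the simple trend.
(C) Be (period 2, group 2) vs B (period 2, group 13): the stated order contradicts the simple trend.
(D) N (period 2, group 15) vs Rb (period 5, group 1): the stated order agrees with the simple trend.
The exception is (C): removing B's lone 2p electron is easier than breaking Be's filled 2s².

(C)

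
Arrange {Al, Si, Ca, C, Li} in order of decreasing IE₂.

Li, C, Al, Si, Ca

Consider each +1 ion: Al⁺ still has 2 valence electrons; Si⁺ still has 3 valence electrons; Ca⁺ still has 1 valence electron; C⁺ still has 3 valence electrons; Li⁺ is the bare [He] core.
Pulling an electron out of a noble-gas core costs far more than removing a remaining valence electron, so Li sits at the high end of IE_2.
Valence configurations: Al⁺ [Ne]3s², Si⁺ [Ne]3s²3p¹, Ca⁺ [Ar]4s¹, C⁺ [He]2s²2p¹.
Si⁺ loses a lone 3p electron whereas Al⁺ must break into a filled 3s² pair, so IE_2(Al) > IE_2(Si) even though Si has the higher nuclear charge.
Tabulated IE_2 (kJ/mol): Al 1817, Si 1577, Ca 1145, C 2353, Li 7298.
Overall IE_2 order: Ca < Si < Al < C < Li.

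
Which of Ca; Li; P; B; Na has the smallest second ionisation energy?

Ca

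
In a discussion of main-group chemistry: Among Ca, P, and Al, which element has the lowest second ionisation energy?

IE_2 is the cost of taking one more electron from the +1 cation: Ca⁺ still has 1 valence electron; P⁺ still has 4 valence electrons; Al⁺ still has 2 valence electrons.
All are still removing valence electrons, so compare the +1 ions as you would atoms: IE_2 generally rises across a period (higher Z_eff) and falls down a group (larger shell), subject to the usual subshell exceptions.
Valence configurations: Ca⁺ [Ar]4s¹, P⁺ [Ne]3s²3p², Al⁺ [Ne]3s².
The numbers (kJ/mol): Ca 1145, P 1907, Al 1817.
Putting it together, IE_2: Ca < Al < P.

Ca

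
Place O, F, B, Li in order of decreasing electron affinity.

F > O > Li > B

Li is in period 2, group 1; B is in period 2, group 13; O is in period 2, group 16; F is in period 2, group 17.
Electron affinity generally becomes more exothermic across a period toward the halogens and less exothermic down a group.
All lie in period 2; the across-period trend (electron affinity increases left to right) applies, with the exception below.
Note the exception: Li has a higher electron affinity than B, contrary to the simple trend — B's ns²np¹ configuration gives only a small electron affinity — the sparsely filled np subshell binds an added electron weakly.
Tabulated electron affinity (kJ/mol): Li 60, B 27, O 141, F 328.
So from highest to lowest: F > O > Li > B.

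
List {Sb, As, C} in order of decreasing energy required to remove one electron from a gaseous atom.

C > As > Sb

C is in period 2, group 14; As is in period 4, group 15; Sb is in period 5, group 15.
First ionization energy rises across a period (greater Z_eff holds electrons more tightly) and falls down a group (valence electrons are farther from the nucleus).
These span different periods and groups, so the two trends combine.
As > Sb: As sits above Sb in group 15, so the down-group effect alone puts As higher.
C > As: the two effects oppose for this pair; the down-group effect wins (1086 vs 947 kJ/mol).
Tabulated first ionization energy (kJ/mol): C 1086, As 947, Sb 831.
So from highest to lowest: C > As > Sb.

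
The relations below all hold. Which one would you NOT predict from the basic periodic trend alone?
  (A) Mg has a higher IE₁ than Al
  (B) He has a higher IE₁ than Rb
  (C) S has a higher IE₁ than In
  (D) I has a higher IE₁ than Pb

The general trend: IE₁ increases across a period and decreases down a group.
(A) Mg (period 3, group 2) vs Al (period 3, group 13): the stated order contradicts the simple trend.
(B) He (period 1, group 18) vs Rb (period 5, group 1): the stated order agrees with the simple trend.
(C) S (period 3, group 16) vs In (period 5, group 13): the stated order agrees with the simple trend.
(D) I (period 5, group 17) vs Pb (period 6, group 14): the stated order agrees with the simple trend.
The exception is (A): Al's single 3p electron is easier to remove than one from Mg's filled 3s².

(A)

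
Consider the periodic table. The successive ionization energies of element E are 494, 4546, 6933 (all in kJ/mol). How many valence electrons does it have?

1

Look for the largest jump between consecutive ionization energies: IE2/IE1 ≈ 9.2, far larger than any earlier ratio.
That jump marks the point where a core electron is being removed. So the atom has 1 valence electron.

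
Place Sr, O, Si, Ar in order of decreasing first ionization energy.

Ar > O > Si > Sr

O is in period 2, group 16; Si is in period 3, group 14; Ar is in period 3, group 18; Sr is in period 5, group 2.
Across a period the outer electron is held more tightly (higher IE₁); down a group it sits in a higher shell, more shielded, and comes off more easily.
These span different periods and groups, so the two trends combine.
Si > Sr: both effects reinforce here, so Si is clearly the higher of the two.
O > Si: relative to Si, both the across-period and down-group shifts push O's first ionization energy up.
Ar > O: the two effects oppose for this pair; the across-period effect wins (1521 vs 1314 kJ/mol).
Approximate values (kJ/mol): O 1314, Si 786, Ar 1521, Sr 550.
So from highest to lowest: Ar > O > Si > Sr.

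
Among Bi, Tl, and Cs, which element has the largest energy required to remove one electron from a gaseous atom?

Cs is in period 6, group 1; Tl is in period 6, group 13; Bi is in period 6, group 15.
Removing the outermost electron gets harder across a period and easier down a group.
All lie in period 6, so first ionization energy increases left to right.
The largest energy required to remove one electron from a gaseous atom among these belongs to Bi.

Bi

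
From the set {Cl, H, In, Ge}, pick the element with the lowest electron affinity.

In

H is in period 1, group 1; Cl is in period 3, group 17; Ge is in period 4, group 14; In is in period 5, group 13.
Atoms with high Z_eff and room in the valence shell (especially the halogens) have the most exothermic electron affinities.
These span different periods and groups, so the two trends combine.
H > In: period and group pull opposite ways; the down-group shift dominates (73 vs 29 kJ/mol).
Ge > H: period and group pull opposite ways; the across-period shift dominates (119 vs 73 kJ/mol).
Cl > Ge: both effects reinforce here, so Cl is clearly the higher of the two.
Approximate values (kJ/mol): H 73, Cl 349, Ge 119, In 29.
The lowest electron affinity among these belongs to In.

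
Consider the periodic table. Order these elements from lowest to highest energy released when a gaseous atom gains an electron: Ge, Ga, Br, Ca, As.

Adding an electron releases more energy for atoms nearer the top right (short of the noble gases).
All lie in period 4; the across-period trend (electron affinity increases left to right) applies, with the exception below.
Note the exception: Ge has a higher electron affinity than As, contrary to the simple trend — adding an electron to As's half-filled 4p³ is unfavourable, so Ge (4p²) has the more exothermic EA.
For reference (kJ/mol): Ca 2, Ga 29, Ge 119, As 78, Br 325.
So from lowest to highest: Ca < Ga < As < Ge < Br.

Ca < Ga < As < Ge < Br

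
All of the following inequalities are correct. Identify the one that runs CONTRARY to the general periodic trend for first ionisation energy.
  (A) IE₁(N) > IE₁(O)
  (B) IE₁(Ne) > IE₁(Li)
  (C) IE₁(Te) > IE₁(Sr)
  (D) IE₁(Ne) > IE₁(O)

The general trend: first ionisation energy increases across a period and decreases down a group.
(A) N (period 2, group 15) vs O (period 2, group 16): the stated order contradicts the simple trend.
(B) Ne (period 2, group 18) vs Li (period 2, group 1): the stated order agrees with the simple trend.
(C) Te (period 5, group 16) vs Sr (period 5, group 2): the stated order agrees with the simple trend.
(D) Ne (period 2, group 18) vs O (period 2, group 16): the stated order agrees with the simple trend.
The exception is (A): pairing an electron in O's 2p⁴ costs repulsion energy, so O ionizes more easily than half-filled N (2p³).

(A)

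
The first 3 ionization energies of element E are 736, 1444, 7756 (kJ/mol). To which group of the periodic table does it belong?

Look for the largest jump between consecutive ionization energies: IE3/IE2 ≈ 5.4, far larger than any earlier ratio.
That jump marks the point where a core electron is being removed. So the atom has 2 valence electrons.
A main-group element with 2 valence electrons is in group 2.

Group 2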